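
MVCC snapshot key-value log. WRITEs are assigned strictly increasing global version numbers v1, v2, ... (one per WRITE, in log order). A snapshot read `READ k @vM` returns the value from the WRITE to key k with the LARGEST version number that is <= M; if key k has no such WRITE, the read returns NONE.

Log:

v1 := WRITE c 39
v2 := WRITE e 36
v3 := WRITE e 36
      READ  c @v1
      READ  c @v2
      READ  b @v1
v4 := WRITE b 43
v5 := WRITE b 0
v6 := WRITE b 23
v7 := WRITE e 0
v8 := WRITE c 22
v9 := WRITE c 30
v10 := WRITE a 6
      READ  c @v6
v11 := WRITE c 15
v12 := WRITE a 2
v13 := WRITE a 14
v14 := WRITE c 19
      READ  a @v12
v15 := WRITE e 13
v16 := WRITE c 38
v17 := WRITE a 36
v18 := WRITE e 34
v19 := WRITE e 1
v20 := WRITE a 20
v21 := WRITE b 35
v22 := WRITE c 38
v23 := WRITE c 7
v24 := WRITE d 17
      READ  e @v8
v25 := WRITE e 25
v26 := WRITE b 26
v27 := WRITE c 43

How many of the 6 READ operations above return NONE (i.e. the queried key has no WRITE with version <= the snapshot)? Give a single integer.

Answer: 1

Derivation:
v1: WRITE c=39  (c history now [(1, 39)])
v2: WRITE e=36  (e history now [(2, 36)])
v3: WRITE e=36  (e history now [(2, 36), (3, 36)])
READ c @v1: history=[(1, 39)] -> pick v1 -> 39
READ c @v2: history=[(1, 39)] -> pick v1 -> 39
READ b @v1: history=[] -> no version <= 1 -> NONE
v4: WRITE b=43  (b history now [(4, 43)])
v5: WRITE b=0  (b history now [(4, 43), (5, 0)])
v6: WRITE b=23  (b history now [(4, 43), (5, 0), (6, 23)])
v7: WRITE e=0  (e history now [(2, 36), (3, 36), (7, 0)])
v8: WRITE c=22  (c history now [(1, 39), (8, 22)])
v9: WRITE c=30  (c history now [(1, 39), (8, 22), (9, 30)])
v10: WRITE a=6  (a history now [(10, 6)])
READ c @v6: history=[(1, 39), (8, 22), (9, 30)] -> pick v1 -> 39
v11: WRITE c=15  (c history now [(1, 39), (8, 22), (9, 30), (11, 15)])
v12: WRITE a=2  (a history now [(10, 6), (12, 2)])
v13: WRITE a=14  (a history now [(10, 6), (12, 2), (13, 14)])
v14: WRITE c=19  (c history now [(1, 39), (8, 22), (9, 30), (11, 15), (14, 19)])
READ a @v12: history=[(10, 6), (12, 2), (13, 14)] -> pick v12 -> 2
v15: WRITE e=13  (e history now [(2, 36), (3, 36), (7, 0), (15, 13)])
v16: WRITE c=38  (c history now [(1, 39), (8, 22), (9, 30), (11, 15), (14, 19), (16, 38)])
v17: WRITE a=36  (a history now [(10, 6), (12, 2), (13, 14), (17, 36)])
v18: WRITE e=34  (e history now [(2, 36), (3, 36), (7, 0), (15, 13), (18, 34)])
v19: WRITE e=1  (e history now [(2, 36), (3, 36), (7, 0), (15, 13), (18, 34), (19, 1)])
v20: WRITE a=20  (a history now [(10, 6), (12, 2), (13, 14), (17, 36), (20, 20)])
v21: WRITE b=35  (b history now [(4, 43), (5, 0), (6, 23), (21, 35)])
v22: WRITE c=38  (c history now [(1, 39), (8, 22), (9, 30), (11, 15), (14, 19), (16, 38), (22, 38)])
v23: WRITE c=7  (c history now [(1, 39), (8, 22), (9, 30), (11, 15), (14, 19), (16, 38), (22, 38), (23, 7)])
v24: WRITE d=17  (d history now [(24, 17)])
READ e @v8: history=[(2, 36), (3, 36), (7, 0), (15, 13), (18, 34), (19, 1)] -> pick v7 -> 0
v25: WRITE e=25  (e history now [(2, 36), (3, 36), (7, 0), (15, 13), (18, 34), (19, 1), (25, 25)])
v26: WRITE b=26  (b history now [(4, 43), (5, 0), (6, 23), (21, 35), (26, 26)])
v27: WRITE c=43  (c history now [(1, 39), (8, 22), (9, 30), (11, 15), (14, 19), (16, 38), (22, 38), (23, 7), (27, 43)])
Read results in order: ['39', '39', 'NONE', '39', '2', '0']
NONE count = 1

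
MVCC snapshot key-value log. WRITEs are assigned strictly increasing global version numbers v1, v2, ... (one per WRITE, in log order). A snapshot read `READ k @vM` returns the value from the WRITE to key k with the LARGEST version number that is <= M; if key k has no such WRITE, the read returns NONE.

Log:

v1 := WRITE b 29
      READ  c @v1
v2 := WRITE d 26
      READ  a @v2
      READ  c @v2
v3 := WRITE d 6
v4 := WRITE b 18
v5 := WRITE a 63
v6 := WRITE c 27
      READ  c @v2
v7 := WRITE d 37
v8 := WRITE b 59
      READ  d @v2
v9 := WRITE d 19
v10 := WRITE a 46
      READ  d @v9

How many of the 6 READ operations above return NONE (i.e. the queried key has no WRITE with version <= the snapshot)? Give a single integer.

Answer: 4

Derivation:
v1: WRITE b=29  (b history now [(1, 29)])
READ c @v1: history=[] -> no version <= 1 -> NONE
v2: WRITE d=26  (d history now [(2, 26)])
READ a @v2: history=[] -> no version <= 2 -> NONE
READ c @v2: history=[] -> no version <= 2 -> NONE
v3: WRITE d=6  (d history now [(2, 26), (3, 6)])
v4: WRITE b=18  (b history now [(1, 29), (4, 18)])
v5: WRITE a=63  (a history now [(5, 63)])
v6: WRITE c=27  (c history now [(6, 27)])
READ c @v2: history=[(6, 27)] -> no version <= 2 -> NONE
v7: WRITE d=37  (d history now [(2, 26), (3, 6), (7, 37)])
v8: WRITE b=59  (b history now [(1, 29), (4, 18), (8, 59)])
READ d @v2: history=[(2, 26), (3, 6), (7, 37)] -> pick v2 -> 26
v9: WRITE d=19  (d history now [(2, 26), (3, 6), (7, 37), (9, 19)])
v10: WRITE a=46  (a history now [(5, 63), (10, 46)])
READ d @v9: history=[(2, 26), (3, 6), (7, 37), (9, 19)] -> pick v9 -> 19
Read results in order: ['NONE', 'NONE', 'NONE', 'NONE', '26', '19']
NONE count = 4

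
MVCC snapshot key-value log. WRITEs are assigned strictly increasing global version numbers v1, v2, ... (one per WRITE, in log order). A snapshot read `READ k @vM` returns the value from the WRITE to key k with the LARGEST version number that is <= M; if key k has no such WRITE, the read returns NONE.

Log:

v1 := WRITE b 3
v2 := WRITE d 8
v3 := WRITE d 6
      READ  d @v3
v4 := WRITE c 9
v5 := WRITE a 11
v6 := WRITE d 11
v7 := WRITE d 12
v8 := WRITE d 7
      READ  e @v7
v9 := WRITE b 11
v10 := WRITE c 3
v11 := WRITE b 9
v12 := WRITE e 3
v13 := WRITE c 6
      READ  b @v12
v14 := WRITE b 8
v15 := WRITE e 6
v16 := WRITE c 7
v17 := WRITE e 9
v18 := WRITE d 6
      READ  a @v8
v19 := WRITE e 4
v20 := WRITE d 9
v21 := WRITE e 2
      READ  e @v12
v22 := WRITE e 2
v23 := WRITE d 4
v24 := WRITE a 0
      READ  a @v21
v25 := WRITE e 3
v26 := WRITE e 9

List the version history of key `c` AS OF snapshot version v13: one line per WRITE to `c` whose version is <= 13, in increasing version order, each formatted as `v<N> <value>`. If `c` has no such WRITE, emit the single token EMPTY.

Answer: v4 9
v10 3
v13 6

Derivation:
Scan writes for key=c with version <= 13:
  v1 WRITE b 3 -> skip
  v2 WRITE d 8 -> skip
  v3 WRITE d 6 -> skip
  v4 WRITE c 9 -> keep
  v5 WRITE a 11 -> skip
  v6 WRITE d 11 -> skip
  v7 WRITE d 12 -> skip
  v8 WRITE d 7 -> skip
  v9 WRITE b 11 -> skip
  v10 WRITE c 3 -> keep
  v11 WRITE b 9 -> skip
  v12 WRITE e 3 -> skip
  v13 WRITE c 6 -> keep
  v14 WRITE b 8 -> skip
  v15 WRITE e 6 -> skip
  v16 WRITE c 7 -> drop (> snap)
  v17 WRITE e 9 -> skip
  v18 WRITE d 6 -> skip
  v19 WRITE e 4 -> skip
  v20 WRITE d 9 -> skip
  v21 WRITE e 2 -> skip
  v22 WRITE e 2 -> skip
  v23 WRITE d 4 -> skip
  v24 WRITE a 0 -> skip
  v25 WRITE e 3 -> skip
  v26 WRITE e 9 -> skip
Collected: [(4, 9), (10, 3), (13, 6)]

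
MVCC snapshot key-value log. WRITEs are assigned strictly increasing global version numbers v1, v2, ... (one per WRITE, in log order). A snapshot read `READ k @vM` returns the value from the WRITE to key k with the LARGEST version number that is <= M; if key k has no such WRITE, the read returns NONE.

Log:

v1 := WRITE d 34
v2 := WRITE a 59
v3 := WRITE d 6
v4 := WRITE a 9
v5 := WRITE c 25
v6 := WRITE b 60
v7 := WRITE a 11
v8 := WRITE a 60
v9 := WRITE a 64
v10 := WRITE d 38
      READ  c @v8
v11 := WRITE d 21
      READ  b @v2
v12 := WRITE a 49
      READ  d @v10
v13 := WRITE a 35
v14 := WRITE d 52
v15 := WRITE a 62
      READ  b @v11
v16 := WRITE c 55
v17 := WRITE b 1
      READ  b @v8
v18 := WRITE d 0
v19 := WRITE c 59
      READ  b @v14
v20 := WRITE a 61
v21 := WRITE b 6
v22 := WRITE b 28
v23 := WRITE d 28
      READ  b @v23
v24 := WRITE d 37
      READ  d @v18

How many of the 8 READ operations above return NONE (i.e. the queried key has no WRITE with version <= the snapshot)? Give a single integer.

v1: WRITE d=34  (d history now [(1, 34)])
v2: WRITE a=59  (a history now [(2, 59)])
v3: WRITE d=6  (d history now [(1, 34), (3, 6)])
v4: WRITE a=9  (a history now [(2, 59), (4, 9)])
v5: WRITE c=25  (c history now [(5, 25)])
v6: WRITE b=60  (b history now [(6, 60)])
v7: WRITE a=11  (a history now [(2, 59), (4, 9), (7, 11)])
v8: WRITE a=60  (a history now [(2, 59), (4, 9), (7, 11), (8, 60)])
v9: WRITE a=64  (a history now [(2, 59), (4, 9), (7, 11), (8, 60), (9, 64)])
v10: WRITE d=38  (d history now [(1, 34), (3, 6), (10, 38)])
READ c @v8: history=[(5, 25)] -> pick v5 -> 25
v11: WRITE d=21  (d history now [(1, 34), (3, 6), (10, 38), (11, 21)])
READ b @v2: history=[(6, 60)] -> no version <= 2 -> NONE
v12: WRITE a=49  (a history now [(2, 59), (4, 9), (7, 11), (8, 60), (9, 64), (12, 49)])
READ d @v10: history=[(1, 34), (3, 6), (10, 38), (11, 21)] -> pick v10 -> 38
v13: WRITE a=35  (a history now [(2, 59), (4, 9), (7, 11), (8, 60), (9, 64), (12, 49), (13, 35)])
v14: WRITE d=52  (d history now [(1, 34), (3, 6), (10, 38), (11, 21), (14, 52)])
v15: WRITE a=62  (a history now [(2, 59), (4, 9), (7, 11), (8, 60), (9, 64), (12, 49), (13, 35), (15, 62)])
READ b @v11: history=[(6, 60)] -> pick v6 -> 60
v16: WRITE c=55  (c history now [(5, 25), (16, 55)])
v17: WRITE b=1  (b history now [(6, 60), (17, 1)])
READ b @v8: history=[(6, 60), (17, 1)] -> pick v6 -> 60
v18: WRITE d=0  (d history now [(1, 34), (3, 6), (10, 38), (11, 21), (14, 52), (18, 0)])
v19: WRITE c=59  (c history now [(5, 25), (16, 55), (19, 59)])
READ b @v14: history=[(6, 60), (17, 1)] -> pick v6 -> 60
v20: WRITE a=61  (a history now [(2, 59), (4, 9), (7, 11), (8, 60), (9, 64), (12, 49), (13, 35), (15, 62), (20, 61)])
v21: WRITE b=6  (b history now [(6, 60), (17, 1), (21, 6)])
v22: WRITE b=28  (b history now [(6, 60), (17, 1), (21, 6), (22, 28)])
v23: WRITE d=28  (d history now [(1, 34), (3, 6), (10, 38), (11, 21), (14, 52), (18, 0), (23, 28)])
READ b @v23: history=[(6, 60), (17, 1), (21, 6), (22, 28)] -> pick v22 -> 28
v24: WRITE d=37  (d history now [(1, 34), (3, 6), (10, 38), (11, 21), (14, 52), (18, 0), (23, 28), (24, 37)])
READ d @v18: history=[(1, 34), (3, 6), (10, 38), (11, 21), (14, 52), (18, 0), (23, 28), (24, 37)] -> pick v18 -> 0
Read results in order: ['25', 'NONE', '38', '60', '60', '60', '28', '0']
NONE count = 1

Answer: 1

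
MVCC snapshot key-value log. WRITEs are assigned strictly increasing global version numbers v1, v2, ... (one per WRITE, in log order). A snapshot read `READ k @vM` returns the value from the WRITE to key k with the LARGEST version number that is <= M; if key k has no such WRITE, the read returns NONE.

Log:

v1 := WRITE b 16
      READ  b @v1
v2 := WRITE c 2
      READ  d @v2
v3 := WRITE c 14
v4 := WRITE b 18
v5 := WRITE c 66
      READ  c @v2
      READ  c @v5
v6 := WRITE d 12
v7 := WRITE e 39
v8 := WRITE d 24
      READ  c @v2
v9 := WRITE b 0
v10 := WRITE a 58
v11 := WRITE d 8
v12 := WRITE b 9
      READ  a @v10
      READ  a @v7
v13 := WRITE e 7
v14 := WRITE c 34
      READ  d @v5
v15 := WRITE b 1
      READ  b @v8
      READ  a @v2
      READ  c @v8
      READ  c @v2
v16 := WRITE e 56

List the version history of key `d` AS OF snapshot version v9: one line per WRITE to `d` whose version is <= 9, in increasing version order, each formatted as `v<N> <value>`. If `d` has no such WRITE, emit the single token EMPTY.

Scan writes for key=d with version <= 9:
  v1 WRITE b 16 -> skip
  v2 WRITE c 2 -> skip
  v3 WRITE c 14 -> skip
  v4 WRITE b 18 -> skip
  v5 WRITE c 66 -> skip
  v6 WRITE d 12 -> keep
  v7 WRITE e 39 -> skip
  v8 WRITE d 24 -> keep
  v9 WRITE b 0 -> skip
  v10 WRITE a 58 -> skip
  v11 WRITE d 8 -> drop (> snap)
  v12 WRITE b 9 -> skip
  v13 WRITE e 7 -> skip
  v14 WRITE c 34 -> skip
  v15 WRITE b 1 -> skip
  v16 WRITE e 56 -> skip
Collected: [(6, 12), (8, 24)]

Answer: v6 12
v8 24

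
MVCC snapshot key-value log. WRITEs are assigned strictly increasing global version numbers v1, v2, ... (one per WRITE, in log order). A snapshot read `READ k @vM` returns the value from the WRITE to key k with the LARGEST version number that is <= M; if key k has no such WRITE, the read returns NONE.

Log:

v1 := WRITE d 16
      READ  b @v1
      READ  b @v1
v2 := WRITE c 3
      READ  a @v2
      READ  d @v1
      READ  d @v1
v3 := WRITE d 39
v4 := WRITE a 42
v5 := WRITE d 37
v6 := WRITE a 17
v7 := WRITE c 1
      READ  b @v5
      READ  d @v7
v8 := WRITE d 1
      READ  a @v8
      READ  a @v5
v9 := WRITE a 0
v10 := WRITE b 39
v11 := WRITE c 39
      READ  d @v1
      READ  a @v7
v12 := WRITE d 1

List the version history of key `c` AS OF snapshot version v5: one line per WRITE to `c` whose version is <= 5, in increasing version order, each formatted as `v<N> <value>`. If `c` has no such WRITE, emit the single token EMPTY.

Answer: v2 3

Derivation:
Scan writes for key=c with version <= 5:
  v1 WRITE d 16 -> skip
  v2 WRITE c 3 -> keep
  v3 WRITE d 39 -> skip
  v4 WRITE a 42 -> skip
  v5 WRITE d 37 -> skip
  v6 WRITE a 17 -> skip
  v7 WRITE c 1 -> drop (> snap)
  v8 WRITE d 1 -> skip
  v9 WRITE a 0 -> skip
  v10 WRITE b 39 -> skip
  v11 WRITE c 39 -> drop (> snap)
  v12 WRITE d 1 -> skip
Collected: [(2, 3)]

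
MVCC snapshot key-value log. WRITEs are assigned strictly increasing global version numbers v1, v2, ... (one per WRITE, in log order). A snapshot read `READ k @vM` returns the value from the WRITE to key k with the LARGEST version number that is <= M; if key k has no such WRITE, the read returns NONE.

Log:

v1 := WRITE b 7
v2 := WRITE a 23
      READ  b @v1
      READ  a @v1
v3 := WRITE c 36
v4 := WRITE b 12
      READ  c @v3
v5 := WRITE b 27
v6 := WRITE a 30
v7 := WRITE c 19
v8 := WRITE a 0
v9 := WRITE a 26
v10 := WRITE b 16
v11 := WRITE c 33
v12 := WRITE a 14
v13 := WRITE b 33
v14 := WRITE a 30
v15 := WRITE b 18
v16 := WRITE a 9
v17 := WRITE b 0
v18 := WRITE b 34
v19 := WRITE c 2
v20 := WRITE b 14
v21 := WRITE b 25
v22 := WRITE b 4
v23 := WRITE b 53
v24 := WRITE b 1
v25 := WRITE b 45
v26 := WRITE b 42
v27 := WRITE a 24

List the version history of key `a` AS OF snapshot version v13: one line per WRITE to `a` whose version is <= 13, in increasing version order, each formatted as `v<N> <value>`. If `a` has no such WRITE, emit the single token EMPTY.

Answer: v2 23
v6 30
v8 0
v9 26
v12 14

Derivation:
Scan writes for key=a with version <= 13:
  v1 WRITE b 7 -> skip
  v2 WRITE a 23 -> keep
  v3 WRITE c 36 -> skip
  v4 WRITE b 12 -> skip
  v5 WRITE b 27 -> skip
  v6 WRITE a 30 -> keep
  v7 WRITE c 19 -> skip
  v8 WRITE a 0 -> keep
  v9 WRITE a 26 -> keep
  v10 WRITE b 16 -> skip
  v11 WRITE c 33 -> skip
  v12 WRITE a 14 -> keep
  v13 WRITE b 33 -> skip
  v14 WRITE a 30 -> drop (> snap)
  v15 WRITE b 18 -> skip
  v16 WRITE a 9 -> drop (> snap)
  v17 WRITE b 0 -> skip
  v18 WRITE b 34 -> skip
  v19 WRITE c 2 -> skip
  v20 WRITE b 14 -> skip
  v21 WRITE b 25 -> skip
  v22 WRITE b 4 -> skip
  v23 WRITE b 53 -> skip
  v24 WRITE b 1 -> skip
  v25 WRITE b 45 -> skip
  v26 WRITE b 42 -> skip
  v27 WRITE a 24 -> drop (> snap)
Collected: [(2, 23), (6, 30), (8, 0), (9, 26), (12, 14)]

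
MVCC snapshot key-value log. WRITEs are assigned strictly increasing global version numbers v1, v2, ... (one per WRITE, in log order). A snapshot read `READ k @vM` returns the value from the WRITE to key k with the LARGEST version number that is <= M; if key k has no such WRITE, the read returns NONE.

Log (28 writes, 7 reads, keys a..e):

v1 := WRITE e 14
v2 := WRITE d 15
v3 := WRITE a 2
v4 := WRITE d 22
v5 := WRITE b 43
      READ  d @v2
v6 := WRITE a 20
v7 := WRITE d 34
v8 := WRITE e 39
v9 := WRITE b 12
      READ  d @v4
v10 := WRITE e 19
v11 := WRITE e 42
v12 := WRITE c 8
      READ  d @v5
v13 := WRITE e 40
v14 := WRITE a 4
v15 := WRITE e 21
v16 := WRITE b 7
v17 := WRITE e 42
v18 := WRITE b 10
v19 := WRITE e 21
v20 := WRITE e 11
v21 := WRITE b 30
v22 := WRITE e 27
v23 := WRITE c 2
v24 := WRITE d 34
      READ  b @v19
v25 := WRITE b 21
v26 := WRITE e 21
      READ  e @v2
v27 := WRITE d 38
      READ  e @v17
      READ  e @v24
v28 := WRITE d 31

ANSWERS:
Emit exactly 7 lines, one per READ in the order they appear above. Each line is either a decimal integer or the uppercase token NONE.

Answer: 15
22
22
10
14
42
27

Derivation:
v1: WRITE e=14  (e history now [(1, 14)])
v2: WRITE d=15  (d history now [(2, 15)])
v3: WRITE a=2  (a history now [(3, 2)])
v4: WRITE d=22  (d history now [(2, 15), (4, 22)])
v5: WRITE b=43  (b history now [(5, 43)])
READ d @v2: history=[(2, 15), (4, 22)] -> pick v2 -> 15
v6: WRITE a=20  (a history now [(3, 2), (6, 20)])
v7: WRITE d=34  (d history now [(2, 15), (4, 22), (7, 34)])
v8: WRITE e=39  (e history now [(1, 14), (8, 39)])
v9: WRITE b=12  (b history now [(5, 43), (9, 12)])
READ d @v4: history=[(2, 15), (4, 22), (7, 34)] -> pick v4 -> 22
v10: WRITE e=19  (e history now [(1, 14), (8, 39), (10, 19)])
v11: WRITE e=42  (e history now [(1, 14), (8, 39), (10, 19), (11, 42)])
v12: WRITE c=8  (c history now [(12, 8)])
READ d @v5: history=[(2, 15), (4, 22), (7, 34)] -> pick v4 -> 22
v13: WRITE e=40  (e history now [(1, 14), (8, 39), (10, 19), (11, 42), (13, 40)])
v14: WRITE a=4  (a history now [(3, 2), (6, 20), (14, 4)])
v15: WRITE e=21  (e history now [(1, 14), (8, 39), (10, 19), (11, 42), (13, 40), (15, 21)])
v16: WRITE b=7  (b history now [(5, 43), (9, 12), (16, 7)])
v17: WRITE e=42  (e history now [(1, 14), (8, 39), (10, 19), (11, 42), (13, 40), (15, 21), (17, 42)])
v18: WRITE b=10  (b history now [(5, 43), (9, 12), (16, 7), (18, 10)])
v19: WRITE e=21  (e history now [(1, 14), (8, 39), (10, 19), (11, 42), (13, 40), (15, 21), (17, 42), (19, 21)])
v20: WRITE e=11  (e history now [(1, 14), (8, 39), (10, 19), (11, 42), (13, 40), (15, 21), (17, 42), (19, 21), (20, 11)])
v21: WRITE b=30  (b history now [(5, 43), (9, 12), (16, 7), (18, 10), (21, 30)])
v22: WRITE e=27  (e history now [(1, 14), (8, 39), (10, 19), (11, 42), (13, 40), (15, 21), (17, 42), (19, 21), (20, 11), (22, 27)])
v23: WRITE c=2  (c history now [(12, 8), (23, 2)])
v24: WRITE d=34  (d history now [(2, 15), (4, 22), (7, 34), (24, 34)])
READ b @v19: history=[(5, 43), (9, 12), (16, 7), (18, 10), (21, 30)] -> pick v18 -> 10
v25: WRITE b=21  (b history now [(5, 43), (9, 12), (16, 7), (18, 10), (21, 30), (25, 21)])
v26: WRITE e=21  (e history now [(1, 14), (8, 39), (10, 19), (11, 42), (13, 40), (15, 21), (17, 42), (19, 21), (20, 11), (22, 27), (26, 21)])
READ e @v2: history=[(1, 14), (8, 39), (10, 19), (11, 42), (13, 40), (15, 21), (17, 42), (19, 21), (20, 11), (22, 27), (26, 21)] -> pick v1 -> 14
v27: WRITE d=38  (d history now [(2, 15), (4, 22), (7, 34), (24, 34), (27, 38)])
READ e @v17: history=[(1, 14), (8, 39), (10, 19), (11, 42), (13, 40), (15, 21), (17, 42), (19, 21), (20, 11), (22, 27), (26, 21)] -> pick v17 -> 42
READ e @v24: history=[(1, 14), (8, 39), (10, 19), (11, 42), (13, 40), (15, 21), (17, 42), (19, 21), (20, 11), (22, 27), (26, 21)] -> pick v22 -> 27
v28: WRITE d=31  (d history now [(2, 15), (4, 22), (7, 34), (24, 34), (27, 38), (28, 31)])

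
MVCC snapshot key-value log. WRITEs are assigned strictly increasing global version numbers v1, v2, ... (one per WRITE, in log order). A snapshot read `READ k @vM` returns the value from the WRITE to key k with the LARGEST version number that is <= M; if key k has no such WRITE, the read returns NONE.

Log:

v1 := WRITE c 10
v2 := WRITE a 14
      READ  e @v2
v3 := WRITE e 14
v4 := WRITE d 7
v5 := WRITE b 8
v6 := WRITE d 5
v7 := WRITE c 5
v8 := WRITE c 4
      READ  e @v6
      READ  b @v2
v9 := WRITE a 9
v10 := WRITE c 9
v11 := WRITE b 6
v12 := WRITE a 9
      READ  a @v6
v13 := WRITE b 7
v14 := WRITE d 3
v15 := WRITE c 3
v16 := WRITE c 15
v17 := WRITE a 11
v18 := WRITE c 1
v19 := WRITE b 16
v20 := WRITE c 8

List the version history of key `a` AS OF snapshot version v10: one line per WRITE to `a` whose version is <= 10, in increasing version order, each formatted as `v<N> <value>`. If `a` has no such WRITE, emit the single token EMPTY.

Scan writes for key=a with version <= 10:
  v1 WRITE c 10 -> skip
  v2 WRITE a 14 -> keep
  v3 WRITE e 14 -> skip
  v4 WRITE d 7 -> skip
  v5 WRITE b 8 -> skip
  v6 WRITE d 5 -> skip
  v7 WRITE c 5 -> skip
  v8 WRITE c 4 -> skip
  v9 WRITE a 9 -> keep
  v10 WRITE c 9 -> skip
  v11 WRITE b 6 -> skip
  v12 WRITE a 9 -> drop (> snap)
  v13 WRITE b 7 -> skip
  v14 WRITE d 3 -> skip
  v15 WRITE c 3 -> skip
  v16 WRITE c 15 -> skip
  v17 WRITE a 11 -> drop (> snap)
  v18 WRITE c 1 -> skip
  v19 WRITE b 16 -> skip
  v20 WRITE c 8 -> skip
Collected: [(2, 14), (9, 9)]

Answer: v2 14
v9 9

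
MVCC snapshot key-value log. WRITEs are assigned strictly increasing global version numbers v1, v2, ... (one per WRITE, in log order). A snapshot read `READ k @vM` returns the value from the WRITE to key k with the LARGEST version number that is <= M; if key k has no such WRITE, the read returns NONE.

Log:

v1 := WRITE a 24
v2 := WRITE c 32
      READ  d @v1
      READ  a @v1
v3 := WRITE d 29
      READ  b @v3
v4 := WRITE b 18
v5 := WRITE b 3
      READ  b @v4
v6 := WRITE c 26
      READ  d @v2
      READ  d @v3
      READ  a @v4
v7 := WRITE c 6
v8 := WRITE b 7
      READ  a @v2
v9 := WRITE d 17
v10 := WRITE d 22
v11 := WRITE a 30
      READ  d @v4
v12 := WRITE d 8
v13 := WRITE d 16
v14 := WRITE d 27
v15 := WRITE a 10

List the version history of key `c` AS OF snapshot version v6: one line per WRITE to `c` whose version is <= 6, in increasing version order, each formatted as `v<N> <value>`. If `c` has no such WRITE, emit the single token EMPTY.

Answer: v2 32
v6 26

Derivation:
Scan writes for key=c with version <= 6:
  v1 WRITE a 24 -> skip
  v2 WRITE c 32 -> keep
  v3 WRITE d 29 -> skip
  v4 WRITE b 18 -> skip
  v5 WRITE b 3 -> skip
  v6 WRITE c 26 -> keep
  v7 WRITE c 6 -> drop (> snap)
  v8 WRITE b 7 -> skip
  v9 WRITE d 17 -> skip
  v10 WRITE d 22 -> skip
  v11 WRITE a 30 -> skip
  v12 WRITE d 8 -> skip
  v13 WRITE d 16 -> skip
  v14 WRITE d 27 -> skip
  v15 WRITE a 10 -> skip
Collected: [(2, 32), (6, 26)]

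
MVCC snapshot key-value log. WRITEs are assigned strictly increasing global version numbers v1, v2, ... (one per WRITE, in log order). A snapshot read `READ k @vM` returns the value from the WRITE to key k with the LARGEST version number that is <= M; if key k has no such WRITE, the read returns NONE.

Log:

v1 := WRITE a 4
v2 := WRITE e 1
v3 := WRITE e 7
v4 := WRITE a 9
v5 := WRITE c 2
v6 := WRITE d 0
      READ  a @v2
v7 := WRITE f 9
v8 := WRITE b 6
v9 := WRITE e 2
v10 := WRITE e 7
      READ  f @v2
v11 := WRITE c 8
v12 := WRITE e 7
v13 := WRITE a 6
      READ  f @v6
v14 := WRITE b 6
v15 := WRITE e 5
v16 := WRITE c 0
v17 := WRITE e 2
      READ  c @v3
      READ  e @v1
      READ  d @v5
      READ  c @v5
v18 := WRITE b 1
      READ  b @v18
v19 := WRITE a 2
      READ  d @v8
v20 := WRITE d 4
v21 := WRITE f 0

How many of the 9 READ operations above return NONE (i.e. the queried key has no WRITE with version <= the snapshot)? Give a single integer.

v1: WRITE a=4  (a history now [(1, 4)])
v2: WRITE e=1  (e history now [(2, 1)])
v3: WRITE e=7  (e history now [(2, 1), (3, 7)])
v4: WRITE a=9  (a history now [(1, 4), (4, 9)])
v5: WRITE c=2  (c history now [(5, 2)])
v6: WRITE d=0  (d history now [(6, 0)])
READ a @v2: history=[(1, 4), (4, 9)] -> pick v1 -> 4
v7: WRITE f=9  (f history now [(7, 9)])
v8: WRITE b=6  (b history now [(8, 6)])
v9: WRITE e=2  (e history now [(2, 1), (3, 7), (9, 2)])
v10: WRITE e=7  (e history now [(2, 1), (3, 7), (9, 2), (10, 7)])
READ f @v2: history=[(7, 9)] -> no version <= 2 -> NONE
v11: WRITE c=8  (c history now [(5, 2), (11, 8)])
v12: WRITE e=7  (e history now [(2, 1), (3, 7), (9, 2), (10, 7), (12, 7)])
v13: WRITE a=6  (a history now [(1, 4), (4, 9), (13, 6)])
READ f @v6: history=[(7, 9)] -> no version <= 6 -> NONE
v14: WRITE b=6  (b history now [(8, 6), (14, 6)])
v15: WRITE e=5  (e history now [(2, 1), (3, 7), (9, 2), (10, 7), (12, 7), (15, 5)])
v16: WRITE c=0  (c history now [(5, 2), (11, 8), (16, 0)])
v17: WRITE e=2  (e history now [(2, 1), (3, 7), (9, 2), (10, 7), (12, 7), (15, 5), (17, 2)])
READ c @v3: history=[(5, 2), (11, 8), (16, 0)] -> no version <= 3 -> NONE
READ e @v1: history=[(2, 1), (3, 7), (9, 2), (10, 7), (12, 7), (15, 5), (17, 2)] -> no version <= 1 -> NONE
READ d @v5: history=[(6, 0)] -> no version <= 5 -> NONE
READ c @v5: history=[(5, 2), (11, 8), (16, 0)] -> pick v5 -> 2
v18: WRITE b=1  (b history now [(8, 6), (14, 6), (18, 1)])
READ b @v18: history=[(8, 6), (14, 6), (18, 1)] -> pick v18 -> 1
v19: WRITE a=2  (a history now [(1, 4), (4, 9), (13, 6), (19, 2)])
READ d @v8: history=[(6, 0)] -> pick v6 -> 0
v20: WRITE d=4  (d history now [(6, 0), (20, 4)])
v21: WRITE f=0  (f history now [(7, 9), (21, 0)])
Read results in order: ['4', 'NONE', 'NONE', 'NONE', 'NONE', 'NONE', '2', '1', '0']
NONE count = 5

Answer: 5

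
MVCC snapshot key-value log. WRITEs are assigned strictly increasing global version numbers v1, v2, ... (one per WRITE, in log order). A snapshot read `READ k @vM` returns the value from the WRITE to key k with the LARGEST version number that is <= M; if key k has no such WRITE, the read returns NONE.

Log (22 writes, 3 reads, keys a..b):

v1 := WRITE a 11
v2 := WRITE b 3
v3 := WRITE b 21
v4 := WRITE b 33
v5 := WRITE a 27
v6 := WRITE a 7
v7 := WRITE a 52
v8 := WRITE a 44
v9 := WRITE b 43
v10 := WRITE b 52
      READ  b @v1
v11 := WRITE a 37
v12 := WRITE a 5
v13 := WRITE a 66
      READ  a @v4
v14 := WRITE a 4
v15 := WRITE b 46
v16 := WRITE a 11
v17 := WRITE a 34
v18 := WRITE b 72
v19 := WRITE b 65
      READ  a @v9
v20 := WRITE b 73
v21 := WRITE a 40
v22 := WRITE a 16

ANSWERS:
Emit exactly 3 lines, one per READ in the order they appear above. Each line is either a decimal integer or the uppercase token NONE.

Answer: NONE
11
44

Derivation:
v1: WRITE a=11  (a history now [(1, 11)])
v2: WRITE b=3  (b history now [(2, 3)])
v3: WRITE b=21  (b history now [(2, 3), (3, 21)])
v4: WRITE b=33  (b history now [(2, 3), (3, 21), (4, 33)])
v5: WRITE a=27  (a history now [(1, 11), (5, 27)])
v6: WRITE a=7  (a history now [(1, 11), (5, 27), (6, 7)])
v7: WRITE a=52  (a history now [(1, 11), (5, 27), (6, 7), (7, 52)])
v8: WRITE a=44  (a history now [(1, 11), (5, 27), (6, 7), (7, 52), (8, 44)])
v9: WRITE b=43  (b history now [(2, 3), (3, 21), (4, 33), (9, 43)])
v10: WRITE b=52  (b history now [(2, 3), (3, 21), (4, 33), (9, 43), (10, 52)])
READ b @v1: history=[(2, 3), (3, 21), (4, 33), (9, 43), (10, 52)] -> no version <= 1 -> NONE
v11: WRITE a=37  (a history now [(1, 11), (5, 27), (6, 7), (7, 52), (8, 44), (11, 37)])
v12: WRITE a=5  (a history now [(1, 11), (5, 27), (6, 7), (7, 52), (8, 44), (11, 37), (12, 5)])
v13: WRITE a=66  (a history now [(1, 11), (5, 27), (6, 7), (7, 52), (8, 44), (11, 37), (12, 5), (13, 66)])
READ a @v4: history=[(1, 11), (5, 27), (6, 7), (7, 52), (8, 44), (11, 37), (12, 5), (13, 66)] -> pick v1 -> 11
v14: WRITE a=4  (a history now [(1, 11), (5, 27), (6, 7), (7, 52), (8, 44), (11, 37), (12, 5), (13, 66), (14, 4)])
v15: WRITE b=46  (b history now [(2, 3), (3, 21), (4, 33), (9, 43), (10, 52), (15, 46)])
v16: WRITE a=11  (a history now [(1, 11), (5, 27), (6, 7), (7, 52), (8, 44), (11, 37), (12, 5), (13, 66), (14, 4), (16, 11)])
v17: WRITE a=34  (a history now [(1, 11), (5, 27), (6, 7), (7, 52), (8, 44), (11, 37), (12, 5), (13, 66), (14, 4), (16, 11), (17, 34)])
v18: WRITE b=72  (b history now [(2, 3), (3, 21), (4, 33), (9, 43), (10, 52), (15, 46), (18, 72)])
v19: WRITE b=65  (b history now [(2, 3), (3, 21), (4, 33), (9, 43), (10, 52), (15, 46), (18, 72), (19, 65)])
READ a @v9: history=[(1, 11), (5, 27), (6, 7), (7, 52), (8, 44), (11, 37), (12, 5), (13, 66), (14, 4), (16, 11), (17, 34)] -> pick v8 -> 44
v20: WRITE b=73  (b history now [(2, 3), (3, 21), (4, 33), (9, 43), (10, 52), (15, 46), (18, 72), (19, 65), (20, 73)])
v21: WRITE a=40  (a history now [(1, 11), (5, 27), (6, 7), (7, 52), (8, 44), (11, 37), (12, 5), (13, 66), (14, 4), (16, 11), (17, 34), (21, 40)])
v22: WRITE a=16  (a history now [(1, 11), (5, 27), (6, 7), (7, 52), (8, 44), (11, 37), (12, 5), (13, 66), (14, 4), (16, 11), (17, 34), (21, 40), (22, 16)])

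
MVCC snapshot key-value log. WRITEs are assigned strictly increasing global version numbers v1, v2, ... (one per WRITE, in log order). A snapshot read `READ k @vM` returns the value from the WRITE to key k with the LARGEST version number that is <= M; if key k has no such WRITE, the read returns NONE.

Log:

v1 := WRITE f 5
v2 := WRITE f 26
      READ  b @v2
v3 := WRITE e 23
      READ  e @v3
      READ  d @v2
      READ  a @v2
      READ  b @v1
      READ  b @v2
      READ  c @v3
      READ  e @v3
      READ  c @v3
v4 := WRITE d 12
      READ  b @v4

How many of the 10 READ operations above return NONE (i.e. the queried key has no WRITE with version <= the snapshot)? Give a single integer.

v1: WRITE f=5  (f history now [(1, 5)])
v2: WRITE f=26  (f history now [(1, 5), (2, 26)])
READ b @v2: history=[] -> no version <= 2 -> NONE
v3: WRITE e=23  (e history now [(3, 23)])
READ e @v3: history=[(3, 23)] -> pick v3 -> 23
READ d @v2: history=[] -> no version <= 2 -> NONE
READ a @v2: history=[] -> no version <= 2 -> NONE
READ b @v1: history=[] -> no version <= 1 -> NONE
READ b @v2: history=[] -> no version <= 2 -> NONE
READ c @v3: history=[] -> no version <= 3 -> NONE
READ e @v3: history=[(3, 23)] -> pick v3 -> 23
READ c @v3: history=[] -> no version <= 3 -> NONE
v4: WRITE d=12  (d history now [(4, 12)])
READ b @v4: history=[] -> no version <= 4 -> NONE
Read results in order: ['NONE', '23', 'NONE', 'NONE', 'NONE', 'NONE', 'NONE', '23', 'NONE', 'NONE']
NONE count = 8

Answer: 8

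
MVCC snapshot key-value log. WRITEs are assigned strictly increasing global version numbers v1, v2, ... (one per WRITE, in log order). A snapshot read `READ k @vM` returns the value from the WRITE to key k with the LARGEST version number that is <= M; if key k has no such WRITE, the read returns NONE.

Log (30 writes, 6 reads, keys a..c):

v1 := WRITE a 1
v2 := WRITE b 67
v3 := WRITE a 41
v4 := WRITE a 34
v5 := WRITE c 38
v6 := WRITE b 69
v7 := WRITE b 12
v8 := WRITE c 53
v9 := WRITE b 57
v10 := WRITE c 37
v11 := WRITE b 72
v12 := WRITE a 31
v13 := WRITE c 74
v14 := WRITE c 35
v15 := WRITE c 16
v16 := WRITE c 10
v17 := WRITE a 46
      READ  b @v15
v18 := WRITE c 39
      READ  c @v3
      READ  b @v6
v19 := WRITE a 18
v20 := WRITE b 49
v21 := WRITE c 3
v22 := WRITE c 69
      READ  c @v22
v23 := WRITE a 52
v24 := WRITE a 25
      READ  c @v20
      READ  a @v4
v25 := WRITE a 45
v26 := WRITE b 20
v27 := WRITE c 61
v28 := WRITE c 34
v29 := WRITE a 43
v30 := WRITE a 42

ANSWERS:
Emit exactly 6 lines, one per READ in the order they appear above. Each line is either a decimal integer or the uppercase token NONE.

Answer: 72
NONE
69
69
39
34

Derivation:
v1: WRITE a=1  (a history now [(1, 1)])
v2: WRITE b=67  (b history now [(2, 67)])
v3: WRITE a=41  (a history now [(1, 1), (3, 41)])
v4: WRITE a=34  (a history now [(1, 1), (3, 41), (4, 34)])
v5: WRITE c=38  (c history now [(5, 38)])
v6: WRITE b=69  (b history now [(2, 67), (6, 69)])
v7: WRITE b=12  (b history now [(2, 67), (6, 69), (7, 12)])
v8: WRITE c=53  (c history now [(5, 38), (8, 53)])
v9: WRITE b=57  (b history now [(2, 67), (6, 69), (7, 12), (9, 57)])
v10: WRITE c=37  (c history now [(5, 38), (8, 53), (10, 37)])
v11: WRITE b=72  (b history now [(2, 67), (6, 69), (7, 12), (9, 57), (11, 72)])
v12: WRITE a=31  (a history now [(1, 1), (3, 41), (4, 34), (12, 31)])
v13: WRITE c=74  (c history now [(5, 38), (8, 53), (10, 37), (13, 74)])
v14: WRITE c=35  (c history now [(5, 38), (8, 53), (10, 37), (13, 74), (14, 35)])
v15: WRITE c=16  (c history now [(5, 38), (8, 53), (10, 37), (13, 74), (14, 35), (15, 16)])
v16: WRITE c=10  (c history now [(5, 38), (8, 53), (10, 37), (13, 74), (14, 35), (15, 16), (16, 10)])
v17: WRITE a=46  (a history now [(1, 1), (3, 41), (4, 34), (12, 31), (17, 46)])
READ b @v15: history=[(2, 67), (6, 69), (7, 12), (9, 57), (11, 72)] -> pick v11 -> 72
v18: WRITE c=39  (c history now [(5, 38), (8, 53), (10, 37), (13, 74), (14, 35), (15, 16), (16, 10), (18, 39)])
READ c @v3: history=[(5, 38), (8, 53), (10, 37), (13, 74), (14, 35), (15, 16), (16, 10), (18, 39)] -> no version <= 3 -> NONE
READ b @v6: history=[(2, 67), (6, 69), (7, 12), (9, 57), (11, 72)] -> pick v6 -> 69
v19: WRITE a=18  (a history now [(1, 1), (3, 41), (4, 34), (12, 31), (17, 46), (19, 18)])
v20: WRITE b=49  (b history now [(2, 67), (6, 69), (7, 12), (9, 57), (11, 72), (20, 49)])
v21: WRITE c=3  (c history now [(5, 38), (8, 53), (10, 37), (13, 74), (14, 35), (15, 16), (16, 10), (18, 39), (21, 3)])
v22: WRITE c=69  (c history now [(5, 38), (8, 53), (10, 37), (13, 74), (14, 35), (15, 16), (16, 10), (18, 39), (21, 3), (22, 69)])
READ c @v22: history=[(5, 38), (8, 53), (10, 37), (13, 74), (14, 35), (15, 16), (16, 10), (18, 39), (21, 3), (22, 69)] -> pick v22 -> 69
v23: WRITE a=52  (a history now [(1, 1), (3, 41), (4, 34), (12, 31), (17, 46), (19, 18), (23, 52)])
v24: WRITE a=25  (a history now [(1, 1), (3, 41), (4, 34), (12, 31), (17, 46), (19, 18), (23, 52), (24, 25)])
READ c @v20: history=[(5, 38), (8, 53), (10, 37), (13, 74), (14, 35), (15, 16), (16, 10), (18, 39), (21, 3), (22, 69)] -> pick v18 -> 39
READ a @v4: history=[(1, 1), (3, 41), (4, 34), (12, 31), (17, 46), (19, 18), (23, 52), (24, 25)] -> pick v4 -> 34
v25: WRITE a=45  (a history now [(1, 1), (3, 41), (4, 34), (12, 31), (17, 46), (19, 18), (23, 52), (24, 25), (25, 45)])
v26: WRITE b=20  (b history now [(2, 67), (6, 69), (7, 12), (9, 57), (11, 72), (20, 49), (26, 20)])
v27: WRITE c=61  (c history now [(5, 38), (8, 53), (10, 37), (13, 74), (14, 35), (15, 16), (16, 10), (18, 39), (21, 3), (22, 69), (27, 61)])
v28: WRITE c=34  (c history now [(5, 38), (8, 53), (10, 37), (13, 74), (14, 35), (15, 16), (16, 10), (18, 39), (21, 3), (22, 69), (27, 61), (28, 34)])
v29: WRITE a=43  (a history now [(1, 1), (3, 41), (4, 34), (12, 31), (17, 46), (19, 18), (23, 52), (24, 25), (25, 45), (29, 43)])
v30: WRITE a=42  (a history now [(1, 1), (3, 41), (4, 34), (12, 31), (17, 46), (19, 18), (23, 52), (24, 25), (25, 45), (29, 43), (30, 42)])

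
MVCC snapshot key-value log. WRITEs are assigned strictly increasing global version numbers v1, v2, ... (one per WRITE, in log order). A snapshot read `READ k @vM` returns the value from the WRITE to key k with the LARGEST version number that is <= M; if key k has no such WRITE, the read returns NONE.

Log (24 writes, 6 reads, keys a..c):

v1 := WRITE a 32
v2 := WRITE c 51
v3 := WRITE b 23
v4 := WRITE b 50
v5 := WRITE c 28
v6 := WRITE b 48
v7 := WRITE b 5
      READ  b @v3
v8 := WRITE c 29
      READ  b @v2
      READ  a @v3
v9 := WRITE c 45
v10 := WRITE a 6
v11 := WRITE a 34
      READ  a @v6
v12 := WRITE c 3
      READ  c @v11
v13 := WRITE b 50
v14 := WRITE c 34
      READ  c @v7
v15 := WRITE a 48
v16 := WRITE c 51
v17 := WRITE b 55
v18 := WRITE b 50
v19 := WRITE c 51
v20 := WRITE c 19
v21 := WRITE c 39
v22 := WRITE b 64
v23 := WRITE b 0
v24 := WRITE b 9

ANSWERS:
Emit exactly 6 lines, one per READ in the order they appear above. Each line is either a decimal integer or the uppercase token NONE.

v1: WRITE a=32  (a history now [(1, 32)])
v2: WRITE c=51  (c history now [(2, 51)])
v3: WRITE b=23  (b history now [(3, 23)])
v4: WRITE b=50  (b history now [(3, 23), (4, 50)])
v5: WRITE c=28  (c history now [(2, 51), (5, 28)])
v6: WRITE b=48  (b history now [(3, 23), (4, 50), (6, 48)])
v7: WRITE b=5  (b history now [(3, 23), (4, 50), (6, 48), (7, 5)])
READ b @v3: history=[(3, 23), (4, 50), (6, 48), (7, 5)] -> pick v3 -> 23
v8: WRITE c=29  (c history now [(2, 51), (5, 28), (8, 29)])
READ b @v2: history=[(3, 23), (4, 50), (6, 48), (7, 5)] -> no version <= 2 -> NONE
READ a @v3: history=[(1, 32)] -> pick v1 -> 32
v9: WRITE c=45  (c history now [(2, 51), (5, 28), (8, 29), (9, 45)])
v10: WRITE a=6  (a history now [(1, 32), (10, 6)])
v11: WRITE a=34  (a history now [(1, 32), (10, 6), (11, 34)])
READ a @v6: history=[(1, 32), (10, 6), (11, 34)] -> pick v1 -> 32
v12: WRITE c=3  (c history now [(2, 51), (5, 28), (8, 29), (9, 45), (12, 3)])
READ c @v11: history=[(2, 51), (5, 28), (8, 29), (9, 45), (12, 3)] -> pick v9 -> 45
v13: WRITE b=50  (b history now [(3, 23), (4, 50), (6, 48), (7, 5), (13, 50)])
v14: WRITE c=34  (c history now [(2, 51), (5, 28), (8, 29), (9, 45), (12, 3), (14, 34)])
READ c @v7: history=[(2, 51), (5, 28), (8, 29), (9, 45), (12, 3), (14, 34)] -> pick v5 -> 28
v15: WRITE a=48  (a history now [(1, 32), (10, 6), (11, 34), (15, 48)])
v16: WRITE c=51  (c history now [(2, 51), (5, 28), (8, 29), (9, 45), (12, 3), (14, 34), (16, 51)])
v17: WRITE b=55  (b history now [(3, 23), (4, 50), (6, 48), (7, 5), (13, 50), (17, 55)])
v18: WRITE b=50  (b history now [(3, 23), (4, 50), (6, 48), (7, 5), (13, 50), (17, 55), (18, 50)])
v19: WRITE c=51  (c history now [(2, 51), (5, 28), (8, 29), (9, 45), (12, 3), (14, 34), (16, 51), (19, 51)])
v20: WRITE c=19  (c history now [(2, 51), (5, 28), (8, 29), (9, 45), (12, 3), (14, 34), (16, 51), (19, 51), (20, 19)])
v21: WRITE c=39  (c history now [(2, 51), (5, 28), (8, 29), (9, 45), (12, 3), (14, 34), (16, 51), (19, 51), (20, 19), (21, 39)])
v22: WRITE b=64  (b history now [(3, 23), (4, 50), (6, 48), (7, 5), (13, 50), (17, 55), (18, 50), (22, 64)])
v23: WRITE b=0  (b history now [(3, 23), (4, 50), (6, 48), (7, 5), (13, 50), (17, 55), (18, 50), (22, 64), (23, 0)])
v24: WRITE b=9  (b history now [(3, 23), (4, 50), (6, 48), (7, 5), (13, 50), (17, 55), (18, 50), (22, 64), (23, 0), (24, 9)])

Answer: 23
NONE
32
32
45
28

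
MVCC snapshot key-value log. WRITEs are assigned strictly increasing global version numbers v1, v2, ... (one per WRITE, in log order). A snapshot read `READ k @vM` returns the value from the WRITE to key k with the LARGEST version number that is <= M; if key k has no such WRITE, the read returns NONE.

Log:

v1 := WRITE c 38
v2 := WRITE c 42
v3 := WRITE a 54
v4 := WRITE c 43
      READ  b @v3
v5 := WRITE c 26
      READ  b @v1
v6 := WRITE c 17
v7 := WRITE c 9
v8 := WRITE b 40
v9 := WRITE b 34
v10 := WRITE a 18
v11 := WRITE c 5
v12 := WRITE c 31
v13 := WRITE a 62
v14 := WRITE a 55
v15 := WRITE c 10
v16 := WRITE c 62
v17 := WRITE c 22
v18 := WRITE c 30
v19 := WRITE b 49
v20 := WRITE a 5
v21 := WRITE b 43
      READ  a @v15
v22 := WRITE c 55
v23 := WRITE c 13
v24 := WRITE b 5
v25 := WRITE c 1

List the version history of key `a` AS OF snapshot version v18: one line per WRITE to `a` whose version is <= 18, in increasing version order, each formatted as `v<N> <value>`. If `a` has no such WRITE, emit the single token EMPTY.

Scan writes for key=a with version <= 18:
  v1 WRITE c 38 -> skip
  v2 WRITE c 42 -> skip
  v3 WRITE a 54 -> keep
  v4 WRITE c 43 -> skip
  v5 WRITE c 26 -> skip
  v6 WRITE c 17 -> skip
  v7 WRITE c 9 -> skip
  v8 WRITE b 40 -> skip
  v9 WRITE b 34 -> skip
  v10 WRITE a 18 -> keep
  v11 WRITE c 5 -> skip
  v12 WRITE c 31 -> skip
  v13 WRITE a 62 -> keep
  v14 WRITE a 55 -> keep
  v15 WRITE c 10 -> skip
  v16 WRITE c 62 -> skip
  v17 WRITE c 22 -> skip
  v18 WRITE c 30 -> skip
  v19 WRITE b 49 -> skip
  v20 WRITE a 5 -> drop (> snap)
  v21 WRITE b 43 -> skip
  v22 WRITE c 55 -> skip
  v23 WRITE c 13 -> skip
  v24 WRITE b 5 -> skip
  v25 WRITE c 1 -> skip
Collected: [(3, 54), (10, 18), (13, 62), (14, 55)]

Answer: v3 54
v10 18
v13 62
v14 55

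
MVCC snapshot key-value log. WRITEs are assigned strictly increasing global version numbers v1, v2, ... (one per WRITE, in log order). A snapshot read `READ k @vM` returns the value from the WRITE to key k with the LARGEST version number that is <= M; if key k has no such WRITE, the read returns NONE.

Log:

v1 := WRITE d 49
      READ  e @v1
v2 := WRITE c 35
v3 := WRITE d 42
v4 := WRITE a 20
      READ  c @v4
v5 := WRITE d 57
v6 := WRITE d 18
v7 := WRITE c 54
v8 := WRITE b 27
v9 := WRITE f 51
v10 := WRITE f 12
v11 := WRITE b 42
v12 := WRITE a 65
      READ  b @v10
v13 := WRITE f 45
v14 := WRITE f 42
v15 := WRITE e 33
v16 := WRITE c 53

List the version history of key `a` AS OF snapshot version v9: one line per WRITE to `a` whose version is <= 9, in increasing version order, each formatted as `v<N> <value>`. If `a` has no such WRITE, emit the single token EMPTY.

Answer: v4 20

Derivation:
Scan writes for key=a with version <= 9:
  v1 WRITE d 49 -> skip
  v2 WRITE c 35 -> skip
  v3 WRITE d 42 -> skip
  v4 WRITE a 20 -> keep
  v5 WRITE d 57 -> skip
  v6 WRITE d 18 -> skip
  v7 WRITE c 54 -> skip
  v8 WRITE b 27 -> skip
  v9 WRITE f 51 -> skip
  v10 WRITE f 12 -> skip
  v11 WRITE b 42 -> skip
  v12 WRITE a 65 -> drop (> snap)
  v13 WRITE f 45 -> skip
  v14 WRITE f 42 -> skip
  v15 WRITE e 33 -> skip
  v16 WRITE c 53 -> skip
Collected: [(4, 20)]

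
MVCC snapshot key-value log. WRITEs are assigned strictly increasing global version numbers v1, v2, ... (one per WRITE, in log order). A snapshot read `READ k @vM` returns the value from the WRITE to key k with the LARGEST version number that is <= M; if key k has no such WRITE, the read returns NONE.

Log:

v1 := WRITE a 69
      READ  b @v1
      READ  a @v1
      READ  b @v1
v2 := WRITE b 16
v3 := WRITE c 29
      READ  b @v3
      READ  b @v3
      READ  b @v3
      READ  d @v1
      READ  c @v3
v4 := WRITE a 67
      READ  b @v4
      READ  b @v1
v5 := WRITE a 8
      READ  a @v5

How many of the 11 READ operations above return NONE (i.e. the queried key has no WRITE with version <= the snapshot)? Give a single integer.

Answer: 4

Derivation:
v1: WRITE a=69  (a history now [(1, 69)])
READ b @v1: history=[] -> no version <= 1 -> NONE
READ a @v1: history=[(1, 69)] -> pick v1 -> 69
READ b @v1: history=[] -> no version <= 1 -> NONE
v2: WRITE b=16  (b history now [(2, 16)])
v3: WRITE c=29  (c history now [(3, 29)])
READ b @v3: history=[(2, 16)] -> pick v2 -> 16
READ b @v3: history=[(2, 16)] -> pick v2 -> 16
READ b @v3: history=[(2, 16)] -> pick v2 -> 16
READ d @v1: history=[] -> no version <= 1 -> NONE
READ c @v3: history=[(3, 29)] -> pick v3 -> 29
v4: WRITE a=67  (a history now [(1, 69), (4, 67)])
READ b @v4: history=[(2, 16)] -> pick v2 -> 16
READ b @v1: history=[(2, 16)] -> no version <= 1 -> NONE
v5: WRITE a=8  (a history now [(1, 69), (4, 67), (5, 8)])
READ a @v5: history=[(1, 69), (4, 67), (5, 8)] -> pick v5 -> 8
Read results in order: ['NONE', '69', 'NONE', '16', '16', '16', 'NONE', '29', '16', 'NONE', '8']
NONE count = 4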